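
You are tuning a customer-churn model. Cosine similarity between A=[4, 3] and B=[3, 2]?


A·B = 4·3 + 3·2 = 18
‖A‖ = √25 = 5, ‖B‖ = √13 = 3.6056
cos = 18/(√25·√13) = 18/√325 = 0.9985

0.9985


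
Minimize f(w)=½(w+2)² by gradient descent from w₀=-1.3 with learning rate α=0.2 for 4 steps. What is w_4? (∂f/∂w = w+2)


step 1: grad = -1.3+2 = 0.7; w = -1.3 - 0.2·(0.7) = -1.44
step 2: grad = -1.44+2 = 0.56; w = -1.44 - 0.2·(0.56) = -1.552
step 3: grad = -1.552+2 = 0.448; w = -1.552 - 0.2·(0.448) = -1.6416
step 4: grad = -1.6416+2 = 0.3584; w = -1.6416 - 0.2·(0.3584) = -1.71328

-1.71328


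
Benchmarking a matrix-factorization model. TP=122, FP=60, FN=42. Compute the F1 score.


Precision = 122/182 = 0.6703
Recall = 122/164 = 0.7439
F1 = 2·P·R/(P+R) = 2·TP/(2·TP+FP+FN) = 244/(244+60+42) = 244/346 = 0.7052

0.7052


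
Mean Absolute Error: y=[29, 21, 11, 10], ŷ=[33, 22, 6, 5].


Absolute errors: |29-33|=4, |21-22|=1, |11-6|=5, |10-5|=5
Sum = 15
MAE = 15/4 = 15/4

15/4


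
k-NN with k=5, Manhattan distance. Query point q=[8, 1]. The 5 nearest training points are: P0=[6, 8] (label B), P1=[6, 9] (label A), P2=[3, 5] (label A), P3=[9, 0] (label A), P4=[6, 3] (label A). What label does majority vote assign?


d(q,P0) = 9  (label B)
d(q,P1) = 10  (label A)
d(q,P2) = 9  (label A)
d(q,P3) = 2  (label A)
d(q,P4) = 4  (label A)
Votes: A=4, B=1
Majority → A

A


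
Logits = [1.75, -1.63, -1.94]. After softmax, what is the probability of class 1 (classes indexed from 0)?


Exponentials: e^1.75=5.7546, e^-1.63=0.1959, e^-1.94=0.1437
Sum = 6.0942
Softmax = [0.9443, 0.0321, 0.0236]
p[1] = 0.1959/6.0942 = 0.0321

0.0321


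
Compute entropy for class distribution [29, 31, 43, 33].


Probabilities: [29/136, 31/136, 43/136, 33/136] ≈ [0.2132, 0.2279, 0.3162, 0.2426]
H = -((29/136)·log₂(29/136) + (31/136)·log₂(31/136) + (43/136)·log₂(43/136) + (33/136)·log₂(33/136))
  = 1.9826 bits

1.9826 bits


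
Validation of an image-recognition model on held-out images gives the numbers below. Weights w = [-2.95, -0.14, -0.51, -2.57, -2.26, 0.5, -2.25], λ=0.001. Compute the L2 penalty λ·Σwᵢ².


‖w‖₂² = (-2.95)² + (-0.14)² + (-0.51)² + (-2.57)² + (-2.26)² + (0.5)² + (-2.25)²
     = 8.7025 + 0.0196 + 0.2601 + 6.6049 + 5.1076 + 0.25 + 5.0625
     = 26.0072
λ·‖w‖₂² = 0.001·26.0072 = 0.026007

0.026007


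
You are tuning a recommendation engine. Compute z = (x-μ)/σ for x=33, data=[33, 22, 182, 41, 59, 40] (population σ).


μ = 62.8333, σ = 54.4225
z = (33 - 62.8333)/54.4225 = -0.5482

-0.5482


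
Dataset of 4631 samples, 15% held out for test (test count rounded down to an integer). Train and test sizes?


Test = ⌊4631·15/100⌋ = 694
Train = 4631 - 694 = 3937

Train: 3937, Test: 694


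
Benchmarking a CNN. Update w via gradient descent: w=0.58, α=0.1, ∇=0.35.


w_new = w - α·∇
= 0.58 - 0.1·0.35
= 0.58 - 0.035
= 0.545

0.545


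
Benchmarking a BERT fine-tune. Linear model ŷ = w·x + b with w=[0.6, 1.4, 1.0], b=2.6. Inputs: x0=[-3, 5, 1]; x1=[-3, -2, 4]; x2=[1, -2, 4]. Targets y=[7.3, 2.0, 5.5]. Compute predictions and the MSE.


ŷ0 = (0.6)·(-3) + (1.4)·(5) + (1.0)·(1) + 2.6 = 8.8
ŷ1 = (0.6)·(-3) + (1.4)·(-2) + (1.0)·(4) + 2.6 = 2.0
ŷ2 = (0.6)·(1) + (1.4)·(-2) + (1.0)·(4) + 2.6 = 4.4
errors² = [2.25, 0.0, 1.21]
MSE = 3.4600/3 = 1.1533

1.1533


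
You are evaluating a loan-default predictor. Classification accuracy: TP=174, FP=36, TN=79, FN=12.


Accuracy = (TP+TN)/(TP+TN+FP+FN)
= (174+79)/(301)
= 253/301 = 84.05%

84.05%


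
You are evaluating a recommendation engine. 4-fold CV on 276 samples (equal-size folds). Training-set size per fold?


Fold size = 276/4 = 69
Training per fold = 276 - 69 = 207

207


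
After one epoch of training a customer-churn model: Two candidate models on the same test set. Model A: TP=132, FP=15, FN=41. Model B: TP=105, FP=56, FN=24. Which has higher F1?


Model A: P=132/147=0.898, R=132/173=0.763, F1=2PR/(P+R)=2TP/(2TP+FP+FN)=264/320=0.825
Model B: P=105/161=0.6522, R=105/129=0.814, F1=2PR/(P+R)=2TP/(2TP+FP+FN)=210/290=0.7241
0.825 > 0.7241 → Model A

Model A


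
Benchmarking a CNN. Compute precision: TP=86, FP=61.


Precision = TP/(TP+FP)
= 86/(86+61)
= 86/147 = 58.5%

58.5%


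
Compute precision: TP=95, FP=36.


Precision = TP/(TP+FP)
= 95/(95+36)
= 95/131 = 72.52%

72.52%


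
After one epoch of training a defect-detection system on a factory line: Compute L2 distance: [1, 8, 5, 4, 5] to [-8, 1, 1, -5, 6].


d = √((1+ 8)² + (8-1)² + (5-1)² + (4+ 5)² + (5-6)²)
  = √(81 + 49 + 16 + 81 + 1)
  = √228 = 15.0997

15.0997


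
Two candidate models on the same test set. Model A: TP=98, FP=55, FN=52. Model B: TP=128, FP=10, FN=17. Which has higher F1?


Model A: P=98/153=0.6405, R=98/150=0.6533, F1=2PR/(P+R)=2TP/(2TP+FP+FN)=196/303=0.6469
Model B: P=128/138=0.9275, R=128/145=0.8828, F1=2PR/(P+R)=2TP/(2TP+FP+FN)=256/283=0.9046
0.6469 < 0.9046 → Model B

Model B


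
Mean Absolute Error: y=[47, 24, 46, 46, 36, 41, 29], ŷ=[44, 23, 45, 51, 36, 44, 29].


Absolute errors: |47-44|=3, |24-23|=1, |46-45|=1, |46-51|=5, |36-36|=0, |41-44|=3, |29-29|=0
Sum = 13
MAE = 13/7 = 13/7

13/7


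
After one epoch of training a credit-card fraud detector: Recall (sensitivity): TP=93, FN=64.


Recall = TP/(TP+FN)
= 93/(93+64)
= 93/157 = 59.24%

59.24%


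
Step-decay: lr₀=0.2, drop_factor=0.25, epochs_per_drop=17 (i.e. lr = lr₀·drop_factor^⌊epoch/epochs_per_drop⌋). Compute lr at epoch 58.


n_drops = ⌊58/17⌋ = 3
lr = 0.2·0.25^3 = 0.2·0.015625 = 0.003125

0.003125


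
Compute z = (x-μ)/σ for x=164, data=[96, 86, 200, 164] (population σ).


μ = 136.5, σ = 47.3788
z = (164 - 136.5)/47.3788 = 0.5804

0.5804


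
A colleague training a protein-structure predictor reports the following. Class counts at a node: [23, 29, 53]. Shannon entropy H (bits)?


Probabilities: [23/105, 29/105, 53/105] ≈ [0.219, 0.2762, 0.5048]
H = -((23/105)·log₂(23/105) + (29/105)·log₂(29/105) + (53/105)·log₂(53/105))
  = 1.4904 bits

1.4904 bits


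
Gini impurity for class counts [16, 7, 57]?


Probabilities: [16/80, 7/80, 57/80] ≈ [0.2, 0.0875, 0.7125]
Σpᵢ² = (256 + 49 + 3249)/80² = 3554/6400
Gini = 1 - Σpᵢ² = 1 - 3554/6400 = 0.4447

0.4447


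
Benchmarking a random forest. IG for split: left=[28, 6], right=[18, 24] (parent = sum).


Parent = [46, 30], H_parent = 0.9678
H_left = 0.6723 (n=34), H_right = 0.9852 (n=42)
H_children = (34/76)·0.6723 + (42/76)·0.9852 = 0.8452
IG = 0.9678 - 0.8452 = 0.1226

0.1226


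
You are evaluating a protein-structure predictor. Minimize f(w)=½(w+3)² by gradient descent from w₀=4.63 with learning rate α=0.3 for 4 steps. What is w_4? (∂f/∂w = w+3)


step 1: grad = 4.63+3 = 7.63; w = 4.63 - 0.3·(7.63) = 2.341
step 2: grad = 2.341+3 = 5.341; w = 2.341 - 0.3·(5.341) = 0.7387
step 3: grad = 0.7387+3 = 3.7387; w = 0.7387 - 0.3·(3.7387) = -0.38291
step 4: grad = -0.38291+3 = 2.61709; w = -0.38291 - 0.3·(2.61709) = -1.168037

-1.168037


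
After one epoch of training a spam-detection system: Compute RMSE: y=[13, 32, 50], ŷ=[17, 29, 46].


MSE = 41/3 = 13.6667
RMSE = √(41/3) = 3.6968

3.6968


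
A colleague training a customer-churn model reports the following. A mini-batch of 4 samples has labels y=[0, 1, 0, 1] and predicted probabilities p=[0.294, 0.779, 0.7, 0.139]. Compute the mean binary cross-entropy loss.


L[0] = -ln(1-0.294) = -ln(0.706) = 0.3481
L[1] = -ln(0.779) = 0.2497
L[2] = -ln(1-0.7) = -ln(0.3) = 1.204
L[3] = -ln(0.139) = 1.9733
mean = (0.3481 + 0.2497 + 1.204 + 1.9733)/4 = 0.9438

0.9438


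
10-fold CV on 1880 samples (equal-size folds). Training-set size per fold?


Fold size = 1880/10 = 188
Training per fold = 1880 - 188 = 1692

1692


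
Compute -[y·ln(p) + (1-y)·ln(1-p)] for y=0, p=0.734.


BCE = -[y·ln(p) + (1-y)·ln(1-p)]
= -0 - 1·ln(1-0.734)
= -ln(0.266) = 1.3243

1.3243


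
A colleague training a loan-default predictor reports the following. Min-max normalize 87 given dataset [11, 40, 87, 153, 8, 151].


min=8, max=153
(87-8)/(153-8) = 79/145 = 0.5448

0.5448


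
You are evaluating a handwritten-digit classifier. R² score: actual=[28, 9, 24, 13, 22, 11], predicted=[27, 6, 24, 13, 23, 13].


ȳ = 17.8333
SS_res = Σ(y-ŷ)² = 15
SS_tot = Σ(y-ȳ)² = 306.83
R² = 1 - SS_res/SS_tot = 1 - 0.0489 = 0.9511

0.9511


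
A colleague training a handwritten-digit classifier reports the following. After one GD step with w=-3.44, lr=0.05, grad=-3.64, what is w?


w_new = w - α·∇
= -3.44 - 0.05·-3.64
= -3.44 + 0.182
= -3.258

-3.258


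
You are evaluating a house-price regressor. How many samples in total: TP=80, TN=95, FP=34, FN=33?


Total = TP + TN + FP + FN
= 80 + 95 + 34 + 33
= 242
(Predicted positive: 114, predicted negative: 128)

242


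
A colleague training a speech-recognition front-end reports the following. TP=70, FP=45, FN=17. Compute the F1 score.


Precision = 70/115 = 0.6087
Recall = 70/87 = 0.8046
F1 = 2·P·R/(P+R) = 2·TP/(2·TP+FP+FN) = 140/(140+45+17) = 140/202 = 0.6931

0.6931


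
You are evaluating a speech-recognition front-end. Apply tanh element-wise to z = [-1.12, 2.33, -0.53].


tanh(-1.12) = -0.8076
tanh(2.33) = 0.9812
tanh(-0.53) = -0.4854
result = [-0.8076, 0.9812, -0.4854]

[-0.8076, 0.9812, -0.4854]


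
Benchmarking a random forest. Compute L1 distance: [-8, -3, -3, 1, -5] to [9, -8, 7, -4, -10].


d = |-8-9| + |-3+ 8| + |-3-7| + |1+ 4| + |-5+ 10|
  = 17 + 5 + 10 + 5 + 5
  = 42

42


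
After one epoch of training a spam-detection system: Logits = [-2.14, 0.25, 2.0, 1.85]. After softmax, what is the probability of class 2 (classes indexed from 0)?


Exponentials: e^-2.14=0.1177, e^0.25=1.284, e^2.0=7.3891, e^1.85=6.3598
Sum = 15.1506
Softmax = [0.0078, 0.0848, 0.4877, 0.4198]
p[2] = 7.3891/15.1506 = 0.4877

0.4877


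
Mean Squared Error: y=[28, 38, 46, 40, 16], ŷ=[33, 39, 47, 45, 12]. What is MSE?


Squared errors: (28-33)²=25, (38-39)²=1, (46-47)²=1, (40-45)²=25, (16-12)²=16
Sum = 68
MSE = 68/5 = 68/5

68/5


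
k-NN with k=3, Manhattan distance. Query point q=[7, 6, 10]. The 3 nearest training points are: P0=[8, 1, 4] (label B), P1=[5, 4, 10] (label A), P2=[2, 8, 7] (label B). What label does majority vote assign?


d(q,P0) = 12  (label B)
d(q,P1) = 4  (label A)
d(q,P2) = 10  (label B)
Votes: A=1, B=2
Majority → B

B


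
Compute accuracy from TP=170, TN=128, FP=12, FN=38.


Accuracy = (TP+TN)/(TP+TN+FP+FN)
= (170+128)/(348)
= 298/348 = 85.63%

85.63%


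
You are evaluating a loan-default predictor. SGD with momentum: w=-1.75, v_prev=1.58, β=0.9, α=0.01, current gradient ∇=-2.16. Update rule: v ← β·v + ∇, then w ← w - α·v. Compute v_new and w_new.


v_new = 0.9·1.58 - 2.16 = 1.422 - 2.16 = -0.738
w_new = -1.75 - 0.01·-0.738 = -1.75 + 0.00738 = -1.74262

v_new=-0.738, w_new=-1.74262


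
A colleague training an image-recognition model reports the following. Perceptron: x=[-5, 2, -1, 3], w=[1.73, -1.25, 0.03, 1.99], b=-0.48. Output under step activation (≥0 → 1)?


z = (-5)·(1.73) + (2)·(-1.25) + (-1)·(0.03) + (3)·(1.99) - 0.48
  = -5.69
step(z) = 0 (z<0)

0


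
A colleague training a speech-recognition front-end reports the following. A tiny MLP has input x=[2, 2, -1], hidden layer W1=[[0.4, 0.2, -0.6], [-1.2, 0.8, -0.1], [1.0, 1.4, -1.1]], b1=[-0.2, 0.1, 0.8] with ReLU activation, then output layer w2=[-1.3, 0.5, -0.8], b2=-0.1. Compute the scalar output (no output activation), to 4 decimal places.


z1[0] = (0.4)·(2) + (0.2)·(2) + (-0.6)·(-1) - 0.2 = 1.6
z1[1] = (-1.2)·(2) + (0.8)·(2) + (-0.1)·(-1) + 0.1 = -0.6
z1[2] = (1.0)·(2) + (1.4)·(2) + (-1.1)·(-1) + 0.8 = 6.7
h = ReLU(z1) = [1.6, 0.0, 6.7]
output = (-1.3)·(1.6) + (0.5)·(0.0) + (-0.8)·(6.7) - 0.1 = -7.54

-7.54


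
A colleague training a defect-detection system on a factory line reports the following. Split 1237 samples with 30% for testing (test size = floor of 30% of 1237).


Test = ⌊1237·30/100⌋ = 371
Train = 1237 - 371 = 866

Train: 866, Test: 371


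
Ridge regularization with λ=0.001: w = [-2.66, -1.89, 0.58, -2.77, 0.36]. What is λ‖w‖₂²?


‖w‖₂² = (-2.66)² + (-1.89)² + (0.58)² + (-2.77)² + (0.36)²
     = 7.0756 + 3.5721 + 0.3364 + 7.6729 + 0.1296
     = 18.7866
λ·‖w‖₂² = 0.001·18.7866 = 0.018787

0.018787


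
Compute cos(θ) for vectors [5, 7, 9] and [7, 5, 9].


A·B = 5·7 + 7·5 + 9·9 = 151
‖A‖ = √155 = 12.4499, ‖B‖ = √155 = 12.4499
cos = 151/(√155·√155) = 151/√24025 = 0.9742

0.9742


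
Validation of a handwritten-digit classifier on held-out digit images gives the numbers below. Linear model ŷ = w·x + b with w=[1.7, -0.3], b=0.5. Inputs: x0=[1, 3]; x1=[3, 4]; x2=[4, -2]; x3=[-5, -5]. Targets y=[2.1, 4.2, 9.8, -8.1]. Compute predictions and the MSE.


ŷ0 = (1.7)·(1) + (-0.3)·(3) + 0.5 = 1.3
ŷ1 = (1.7)·(3) + (-0.3)·(4) + 0.5 = 4.4
ŷ2 = (1.7)·(4) + (-0.3)·(-2) + 0.5 = 7.9
ŷ3 = (1.7)·(-5) + (-0.3)·(-5) + 0.5 = -6.5
errors² = [0.64, 0.04, 3.61, 2.56]
MSE = 6.8500/4 = 1.7125

1.7125


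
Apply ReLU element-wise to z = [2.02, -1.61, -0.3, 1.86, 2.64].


ReLU(2.02) = max(0, 2.02) = 2.02
ReLU(-1.61) = max(0, -1.61) = 0.0
ReLU(-0.3) = max(0, -0.3) = 0.0
ReLU(1.86) = max(0, 1.86) = 1.86
ReLU(2.64) = max(0, 2.64) = 2.64
result = [2.02, 0.0, 0.0, 1.86, 2.64]

[2.02, 0.0, 0.0, 1.86, 2.64]


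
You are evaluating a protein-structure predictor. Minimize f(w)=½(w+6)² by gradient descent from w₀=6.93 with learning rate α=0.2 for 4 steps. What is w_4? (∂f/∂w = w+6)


step 1: grad = 6.93+6 = 12.93; w = 6.93 - 0.2·(12.93) = 4.344
step 2: grad = 4.344+6 = 10.344; w = 4.344 - 0.2·(10.344) = 2.2752
step 3: grad = 2.2752+6 = 8.2752; w = 2.2752 - 0.2·(8.2752) = 0.62016
step 4: grad = 0.62016+6 = 6.62016; w = 0.62016 - 0.2·(6.62016) = -0.703872

-0.703872


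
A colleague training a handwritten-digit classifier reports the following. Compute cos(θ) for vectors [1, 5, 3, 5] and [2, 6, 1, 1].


A·B = 1·2 + 5·6 + 3·1 + 5·1 = 40
‖A‖ = √60 = 7.746, ‖B‖ = √42 = 6.4807
cos = 40/(√60·√42) = 40/√2520 = 0.7968

0.7968


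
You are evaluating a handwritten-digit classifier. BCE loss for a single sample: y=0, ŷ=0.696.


BCE = -[y·ln(p) + (1-y)·ln(1-p)]
= -0 - 1·ln(1-0.696)
= -ln(0.304) = 1.1907

1.1907


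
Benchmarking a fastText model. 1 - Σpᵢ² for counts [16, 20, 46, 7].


Probabilities: [16/89, 20/89, 46/89, 7/89] ≈ [0.1798, 0.2247, 0.5169, 0.0787]
Σpᵢ² = (256 + 400 + 2116 + 49)/89² = 2821/7921
Gini = 1 - Σpᵢ² = 1 - 2821/7921 = 0.6439

0.6439


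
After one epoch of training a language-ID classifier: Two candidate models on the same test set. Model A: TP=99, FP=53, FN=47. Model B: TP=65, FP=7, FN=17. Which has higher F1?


Model A: P=99/152=0.6513, R=99/146=0.6781, F1=2PR/(P+R)=2TP/(2TP+FP+FN)=198/298=0.6644
Model B: P=65/72=0.9028, R=65/82=0.7927, F1=2PR/(P+R)=2TP/(2TP+FP+FN)=130/154=0.8442
0.6644 < 0.8442 → Model B

Model B


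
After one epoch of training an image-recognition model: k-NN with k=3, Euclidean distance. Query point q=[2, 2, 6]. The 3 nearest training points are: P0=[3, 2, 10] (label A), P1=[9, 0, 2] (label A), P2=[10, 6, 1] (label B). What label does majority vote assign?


d(q,P0) = 4.1231  (label A)
d(q,P1) = 8.3066  (label A)
d(q,P2) = 10.247  (label B)
Votes: A=2, B=1
Majority → A

A


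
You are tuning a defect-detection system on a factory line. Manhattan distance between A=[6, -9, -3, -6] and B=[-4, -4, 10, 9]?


d = |6+ 4| + |-9+ 4| + |-3-10| + |-6-9|
  = 10 + 5 + 13 + 15
  = 43

43


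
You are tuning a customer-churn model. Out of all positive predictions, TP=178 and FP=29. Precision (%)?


Precision = TP/(TP+FP)
= 178/(178+29)
= 178/207 = 85.99%

85.99%


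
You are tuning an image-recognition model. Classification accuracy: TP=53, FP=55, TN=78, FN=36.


Accuracy = (TP+TN)/(TP+TN+FP+FN)
= (53+78)/(222)
= 131/222 = 59.01%

59.01%


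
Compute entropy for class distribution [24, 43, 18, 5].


Probabilities: [24/90, 43/90, 18/90, 5/90] ≈ [0.2667, 0.4778, 0.2, 0.0556]
H = -((24/90)·log₂(24/90) + (43/90)·log₂(43/90) + (18/90)·log₂(18/90) + (5/90)·log₂(5/90))
  = 1.7137 bits

1.7137 bits


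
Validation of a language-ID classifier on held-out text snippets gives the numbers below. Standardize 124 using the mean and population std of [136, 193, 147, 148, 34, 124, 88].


μ = 124.2857, σ = 46.9124
z = (124 - 124.2857)/46.9124 = -0.0061

-0.0061


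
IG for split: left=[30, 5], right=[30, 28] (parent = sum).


Parent = [60, 33], H_parent = 0.9383
H_left = 0.5917 (n=35), H_right = 0.9991 (n=58)
H_children = (35/93)·0.5917 + (58/93)·0.9991 = 0.8458
IG = 0.9383 - 0.8458 = 0.0925

0.0925


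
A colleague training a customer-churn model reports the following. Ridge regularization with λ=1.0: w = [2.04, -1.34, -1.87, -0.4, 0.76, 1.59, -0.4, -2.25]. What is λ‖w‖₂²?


‖w‖₂² = (2.04)² + (-1.34)² + (-1.87)² + (-0.4)² + (0.76)² + (1.59)² + (-0.4)² + (-2.25)²
     = 4.1616 + 1.7956 + 3.4969 + 0.16 + 0.5776 + 2.5281 + 0.16 + 5.0625
     = 17.9423
λ·‖w‖₂² = 1.0·17.9423 = 17.9423

17.9423


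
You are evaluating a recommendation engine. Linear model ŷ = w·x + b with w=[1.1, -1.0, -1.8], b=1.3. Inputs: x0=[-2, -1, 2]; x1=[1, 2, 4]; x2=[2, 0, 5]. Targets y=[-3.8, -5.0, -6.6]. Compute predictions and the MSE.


ŷ0 = (1.1)·(-2) + (-1.0)·(-1) + (-1.8)·(2) + 1.3 = -3.5
ŷ1 = (1.1)·(1) + (-1.0)·(2) + (-1.8)·(4) + 1.3 = -6.8
ŷ2 = (1.1)·(2) + (-1.0)·(0) + (-1.8)·(5) + 1.3 = -5.5
errors² = [0.09, 3.24, 1.21]
MSE = 4.5400/3 = 1.5133

1.5133


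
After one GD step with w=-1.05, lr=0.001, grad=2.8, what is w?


w_new = w - α·∇
= -1.05 - 0.001·2.8
= -1.05 - 0.0028
= -1.0528

-1.0528


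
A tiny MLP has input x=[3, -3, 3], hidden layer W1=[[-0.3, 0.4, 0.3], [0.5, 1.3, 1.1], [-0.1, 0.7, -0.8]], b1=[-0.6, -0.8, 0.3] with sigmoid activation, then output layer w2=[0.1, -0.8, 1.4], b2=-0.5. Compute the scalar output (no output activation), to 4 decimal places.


z1[0] = (-0.3)·(3) + (0.4)·(-3) + (0.3)·(3) - 0.6 = -1.8
z1[1] = (0.5)·(3) + (1.3)·(-3) + (1.1)·(3) - 0.8 = 0.1
z1[2] = (-0.1)·(3) + (0.7)·(-3) + (-0.8)·(3) + 0.3 = -4.5
h = sigmoid(z1) = [0.1419, 0.525, 0.011]
output = (0.1)·(0.1419) + (-0.8)·(0.525) + (1.4)·(0.011) - 0.5 = -0.8904

-0.8904


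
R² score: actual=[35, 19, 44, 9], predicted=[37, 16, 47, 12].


ȳ = 26.75
SS_res = Σ(y-ŷ)² = 31
SS_tot = Σ(y-ȳ)² = 740.75
R² = 1 - SS_res/SS_tot = 1 - 0.0418 = 0.9582

0.9582


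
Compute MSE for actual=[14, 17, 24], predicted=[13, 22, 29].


Squared errors: (14-13)²=1, (17-22)²=25, (24-29)²=25
Sum = 51
MSE = 51/3 = 17

17


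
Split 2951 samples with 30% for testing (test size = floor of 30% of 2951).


Test = ⌊2951·30/100⌋ = 885
Train = 2951 - 885 = 2066

Train: 2066, Test: 885


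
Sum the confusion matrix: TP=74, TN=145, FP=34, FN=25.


Total = TP + TN + FP + FN
= 74 + 145 + 34 + 25
= 278
(Predicted positive: 108, predicted negative: 170)

278


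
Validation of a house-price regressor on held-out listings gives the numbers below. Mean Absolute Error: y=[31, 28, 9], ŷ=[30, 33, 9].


Absolute errors: |31-30|=1, |28-33|=5, |9-9|=0
Sum = 6
MAE = 6/3 = 2

2


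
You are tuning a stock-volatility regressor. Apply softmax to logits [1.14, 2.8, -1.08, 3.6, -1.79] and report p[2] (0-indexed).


Exponentials: e^1.14=3.1268, e^2.8=16.4446, e^-1.08=0.3396, e^3.6=36.5982, e^-1.79=0.167
Sum = 56.6762
Softmax = [0.0552, 0.2902, 0.006, 0.6457, 0.0029]
p[2] = 0.3396/56.6762 = 0.006

0.006


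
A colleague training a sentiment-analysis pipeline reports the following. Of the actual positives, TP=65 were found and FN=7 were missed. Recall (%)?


Recall = TP/(TP+FN)
= 65/(65+7)
= 65/72 = 90.28%

90.28%


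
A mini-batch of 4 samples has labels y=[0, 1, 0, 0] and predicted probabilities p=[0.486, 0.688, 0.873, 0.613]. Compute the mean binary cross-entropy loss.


L[0] = -ln(1-0.486) = -ln(0.514) = 0.6655
L[1] = -ln(0.688) = 0.374
L[2] = -ln(1-0.873) = -ln(0.127) = 2.0636
L[3] = -ln(1-0.613) = -ln(0.387) = 0.9493
mean = (0.6655 + 0.374 + 2.0636 + 0.9493)/4 = 1.0131

1.0131


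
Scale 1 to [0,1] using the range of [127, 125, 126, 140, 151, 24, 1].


min=1, max=151
(1-1)/(151-1) = 0/150 = 0.0

0.0


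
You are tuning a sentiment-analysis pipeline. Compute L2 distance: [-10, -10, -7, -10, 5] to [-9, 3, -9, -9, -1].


d = √((-10+ 9)² + (-10-3)² + (-7+ 9)² + (-10+ 9)² + (5+ 1)²)
  = √(1 + 169 + 4 + 1 + 36)
  = √211 = 14.5258

14.5258


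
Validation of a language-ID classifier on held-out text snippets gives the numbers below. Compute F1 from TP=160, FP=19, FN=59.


Precision = 160/179 = 0.8939
Recall = 160/219 = 0.7306
F1 = 2·P·R/(P+R) = 2·TP/(2·TP+FP+FN) = 320/(320+19+59) = 320/398 = 0.804

0.804


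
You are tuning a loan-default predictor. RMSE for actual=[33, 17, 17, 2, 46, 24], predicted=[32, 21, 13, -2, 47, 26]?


MSE = 54/6 = 9
RMSE = √(54/6) = 3.0

3.0


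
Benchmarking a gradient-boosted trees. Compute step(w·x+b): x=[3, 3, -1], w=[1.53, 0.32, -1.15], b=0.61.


z = (3)·(1.53) + (3)·(0.32) + (-1)·(-1.15) + 0.61
  = 7.31
step(z) = 1 (z≥0)

1


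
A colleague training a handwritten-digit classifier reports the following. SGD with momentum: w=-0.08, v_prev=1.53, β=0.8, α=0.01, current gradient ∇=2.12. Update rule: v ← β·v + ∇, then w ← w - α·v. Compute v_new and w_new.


v_new = 0.8·1.53 + 2.12 = 1.224 + 2.12 = 3.344
w_new = -0.08 - 0.01·3.344 = -0.08 - 0.03344 = -0.11344

v_new=3.344, w_new=-0.11344


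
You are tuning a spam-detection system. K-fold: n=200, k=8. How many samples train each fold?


Fold size = 200/8 = 25
Training per fold = 200 - 25 = 175

175


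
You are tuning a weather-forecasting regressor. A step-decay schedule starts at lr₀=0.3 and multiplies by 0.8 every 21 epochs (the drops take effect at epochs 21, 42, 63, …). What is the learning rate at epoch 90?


n_drops = ⌊90/21⌋ = 4
lr = 0.3·0.8^4 = 0.3·0.4096 = 0.12288

0.12288


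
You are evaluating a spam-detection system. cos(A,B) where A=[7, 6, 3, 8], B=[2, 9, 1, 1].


A·B = 7·2 + 6·9 + 3·1 + 8·1 = 79
‖A‖ = √158 = 12.5698, ‖B‖ = √87 = 9.3274
cos = 79/(√158·√87) = 79/√13746 = 0.6738

0.6738


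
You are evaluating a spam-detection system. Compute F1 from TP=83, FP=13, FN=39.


Precision = 83/96 = 0.8646
Recall = 83/122 = 0.6803
F1 = 2·P·R/(P+R) = 2·TP/(2·TP+FP+FN) = 166/(166+13+39) = 166/218 = 0.7615

0.7615


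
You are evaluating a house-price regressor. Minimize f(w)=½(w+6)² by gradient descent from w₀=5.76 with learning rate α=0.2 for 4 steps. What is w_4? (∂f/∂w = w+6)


step 1: grad = 5.76+6 = 11.76; w = 5.76 - 0.2·(11.76) = 3.408
step 2: grad = 3.408+6 = 9.408; w = 3.408 - 0.2·(9.408) = 1.5264
step 3: grad = 1.5264+6 = 7.5264; w = 1.5264 - 0.2·(7.5264) = 0.02112
step 4: grad = 0.02112+6 = 6.02112; w = 0.02112 - 0.2·(6.02112) = -1.183104

-1.183104


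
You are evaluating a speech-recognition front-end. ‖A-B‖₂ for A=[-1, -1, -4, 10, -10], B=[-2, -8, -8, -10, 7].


d = √((-1+ 2)² + (-1+ 8)² + (-4+ 8)² + (10+ 10)² + (-10-7)²)
  = √(1 + 49 + 16 + 400 + 289)
  = √755 = 27.4773

27.4773


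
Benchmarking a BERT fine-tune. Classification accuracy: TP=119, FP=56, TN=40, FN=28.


Accuracy = (TP+TN)/(TP+TN+FP+FN)
= (119+40)/(243)
= 159/243 = 65.43%

65.43%


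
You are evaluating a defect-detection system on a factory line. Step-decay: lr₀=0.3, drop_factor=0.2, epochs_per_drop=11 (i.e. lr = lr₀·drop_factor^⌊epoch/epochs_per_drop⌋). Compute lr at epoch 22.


n_drops = ⌊22/11⌋ = 2
lr = 0.3·0.2^2 = 0.3·0.04 = 0.012

0.012


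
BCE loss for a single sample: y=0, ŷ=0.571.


BCE = -[y·ln(p) + (1-y)·ln(1-p)]
= -0 - 1·ln(1-0.571)
= -ln(0.429) = 0.8463

0.8463


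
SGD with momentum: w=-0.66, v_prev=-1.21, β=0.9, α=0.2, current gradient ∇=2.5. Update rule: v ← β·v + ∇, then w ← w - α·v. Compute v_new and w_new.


v_new = 0.9·-1.21 + 2.5 = -1.089 + 2.5 = 1.411
w_new = -0.66 - 0.2·1.411 = -0.66 - 0.2822 = -0.9422

v_new=1.411, w_new=-0.9422


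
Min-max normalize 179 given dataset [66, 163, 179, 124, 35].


min=35, max=179
(179-35)/(179-35) = 144/144 = 1.0

1.0


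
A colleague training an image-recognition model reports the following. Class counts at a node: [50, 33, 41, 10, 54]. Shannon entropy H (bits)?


Probabilities: [50/188, 33/188, 41/188, 10/188, 54/188] ≈ [0.266, 0.1755, 0.2181, 0.0532, 0.2872]
H = -((50/188)·log₂(50/188) + (33/188)·log₂(33/188) + (41/188)·log₂(41/188) + (10/188)·log₂(10/188) + (54/188)·log₂(54/188))
  = 2.17 bits

2.17 bits


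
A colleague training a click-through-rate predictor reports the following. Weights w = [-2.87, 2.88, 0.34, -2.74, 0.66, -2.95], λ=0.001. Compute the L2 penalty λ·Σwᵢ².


‖w‖₂² = (-2.87)² + (2.88)² + (0.34)² + (-2.74)² + (0.66)² + (-2.95)²
     = 8.2369 + 8.2944 + 0.1156 + 7.5076 + 0.4356 + 8.7025
     = 33.2926
λ·‖w‖₂² = 0.001·33.2926 = 0.033293

0.033293


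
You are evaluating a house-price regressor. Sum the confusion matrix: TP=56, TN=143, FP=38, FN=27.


Total = TP + TN + FP + FN
= 56 + 143 + 38 + 27
= 264
(Predicted positive: 94, predicted negative: 170)

264


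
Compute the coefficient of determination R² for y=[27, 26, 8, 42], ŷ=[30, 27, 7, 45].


ȳ = 25.75
SS_res = Σ(y-ŷ)² = 20
SS_tot = Σ(y-ȳ)² = 580.75
R² = 1 - SS_res/SS_tot = 1 - 0.0344 = 0.9656

0.9656


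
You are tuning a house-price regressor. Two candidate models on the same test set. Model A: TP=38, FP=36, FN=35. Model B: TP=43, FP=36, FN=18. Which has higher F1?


Model A: P=38/74=0.5135, R=38/73=0.5205, F1=2PR/(P+R)=2TP/(2TP+FP+FN)=76/147=0.517
Model B: P=43/79=0.5443, R=43/61=0.7049, F1=2PR/(P+R)=2TP/(2TP+FP+FN)=86/140=0.6143
0.517 < 0.6143 → Model B

Model B


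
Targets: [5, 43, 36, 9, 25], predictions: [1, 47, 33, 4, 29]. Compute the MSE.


Squared errors: (5-1)²=16, (43-47)²=16, (36-33)²=9, (9-4)²=25, (25-29)²=16
Sum = 82
MSE = 82/5 = 82/5

82/5


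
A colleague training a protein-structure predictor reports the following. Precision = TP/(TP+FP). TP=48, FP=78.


Precision = TP/(TP+FP)
= 48/(48+78)
= 48/126 = 38.1%

38.1%


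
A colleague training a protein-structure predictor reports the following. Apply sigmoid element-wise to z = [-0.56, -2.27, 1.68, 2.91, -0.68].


σ(-0.56) = 1/(1+e^0.56) = 0.3635
σ(-2.27) = 1/(1+e^2.27) = 0.0936
σ(1.68) = 1/(1+e^-1.68) = 0.8429
σ(2.91) = 1/(1+e^-2.91) = 0.9483
σ(-0.68) = 1/(1+e^0.68) = 0.3363
result = [0.3635, 0.0936, 0.8429, 0.9483, 0.3363]

[0.3635, 0.0936, 0.8429, 0.9483, 0.3363]


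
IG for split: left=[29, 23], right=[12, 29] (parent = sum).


Parent = [41, 52], H_parent = 0.9899
H_left = 0.9904 (n=52), H_right = 0.8722 (n=41)
H_children = (52/93)·0.9904 + (41/93)·0.8722 = 0.9383
IG = 0.9899 - 0.9383 = 0.0516

0.0516


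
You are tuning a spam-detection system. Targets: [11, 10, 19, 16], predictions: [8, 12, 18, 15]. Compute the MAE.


Absolute errors: |11-8|=3, |10-12|=2, |19-18|=1, |16-15|=1
Sum = 7
MAE = 7/4 = 7/4

7/4


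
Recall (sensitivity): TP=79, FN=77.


Recall = TP/(TP+FN)
= 79/(79+77)
= 79/156 = 50.64%

50.64%


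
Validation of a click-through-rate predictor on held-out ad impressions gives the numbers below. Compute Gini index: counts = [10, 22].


Probabilities: [10/32, 22/32] ≈ [0.3125, 0.6875]
Σpᵢ² = (100 + 484)/32² = 584/1024
Gini = 1 - Σpᵢ² = 1 - 584/1024 = 0.4297

0.4297


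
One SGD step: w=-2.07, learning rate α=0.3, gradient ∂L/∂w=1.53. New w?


w_new = w - α·∇
= -2.07 - 0.3·1.53
= -2.07 - 0.459
= -2.529

-2.529


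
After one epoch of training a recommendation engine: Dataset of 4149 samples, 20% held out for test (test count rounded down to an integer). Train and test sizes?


Test = ⌊4149·20/100⌋ = 829
Train = 4149 - 829 = 3320

Train: 3320, Test: 829


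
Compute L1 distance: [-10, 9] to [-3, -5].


d = |-10+ 3| + |9+ 5|
  = 7 + 14
  = 21

21


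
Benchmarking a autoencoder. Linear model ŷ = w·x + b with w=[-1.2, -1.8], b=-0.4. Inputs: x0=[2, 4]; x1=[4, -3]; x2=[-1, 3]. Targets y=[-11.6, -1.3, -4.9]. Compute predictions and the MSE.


ŷ0 = (-1.2)·(2) + (-1.8)·(4) - 0.4 = -10.0
ŷ1 = (-1.2)·(4) + (-1.8)·(-3) - 0.4 = 0.2
ŷ2 = (-1.2)·(-1) + (-1.8)·(3) - 0.4 = -4.6
errors² = [2.56, 2.25, 0.09]
MSE = 4.9000/3 = 1.6333

1.6333


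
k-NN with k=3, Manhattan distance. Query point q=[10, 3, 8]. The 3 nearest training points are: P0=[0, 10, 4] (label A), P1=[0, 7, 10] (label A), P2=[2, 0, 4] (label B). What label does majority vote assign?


d(q,P0) = 21  (label A)
d(q,P1) = 16  (label A)
d(q,P2) = 15  (label B)
Votes: A=2, B=1
Majority → A

A


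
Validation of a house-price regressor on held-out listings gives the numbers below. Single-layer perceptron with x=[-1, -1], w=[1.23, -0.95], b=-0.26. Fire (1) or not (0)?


z = (-1)·(1.23) + (-1)·(-0.95) - 0.26
  = -0.54
step(z) = 0 (z<0)

0


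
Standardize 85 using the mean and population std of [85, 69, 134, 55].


μ = 85.75, σ = 29.8109
z = (85 - 85.75)/29.8109 = -0.0252

-0.0252


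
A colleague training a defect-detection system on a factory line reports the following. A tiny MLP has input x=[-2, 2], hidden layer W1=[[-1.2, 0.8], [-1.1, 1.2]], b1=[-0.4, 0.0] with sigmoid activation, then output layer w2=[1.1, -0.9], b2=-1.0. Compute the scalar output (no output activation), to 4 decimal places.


z1[0] = (-1.2)·(-2) + (0.8)·(2) - 0.4 = 3.6
z1[1] = (-1.1)·(-2) + (1.2)·(2) + 0.0 = 4.6
h = sigmoid(z1) = [0.9734, 0.99]
output = (1.1)·(0.9734) + (-0.9)·(0.99) - 1.0 = -0.8203

-0.8203


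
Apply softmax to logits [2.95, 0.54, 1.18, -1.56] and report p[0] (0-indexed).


Exponentials: e^2.95=19.106, e^0.54=1.716, e^1.18=3.2544, e^-1.56=0.2101
Sum = 24.2865
Softmax = [0.7867, 0.0707, 0.134, 0.0087]
p[0] = 19.106/24.2865 = 0.7867

0.7867


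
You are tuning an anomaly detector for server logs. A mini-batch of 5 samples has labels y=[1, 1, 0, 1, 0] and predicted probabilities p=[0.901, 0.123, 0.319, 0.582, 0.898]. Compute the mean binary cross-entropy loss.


L[0] = -ln(0.901) = 0.1043
L[1] = -ln(0.123) = 2.0956
L[2] = -ln(1-0.319) = -ln(0.681) = 0.3842
L[3] = -ln(0.582) = 0.5413
L[4] = -ln(1-0.898) = -ln(0.102) = 2.2828
mean = (0.1043 + 2.0956 + 0.3842 + 0.5413 + 2.2828)/5 = 1.0816

1.0816


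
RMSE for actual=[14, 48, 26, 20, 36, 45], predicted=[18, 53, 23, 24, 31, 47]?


MSE = 95/6 = 15.8333
RMSE = √(95/6) = 3.9791

3.9791


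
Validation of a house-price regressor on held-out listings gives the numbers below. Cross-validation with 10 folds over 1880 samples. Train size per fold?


Fold size = 1880/10 = 188
Training per fold = 1880 - 188 = 1692

1692


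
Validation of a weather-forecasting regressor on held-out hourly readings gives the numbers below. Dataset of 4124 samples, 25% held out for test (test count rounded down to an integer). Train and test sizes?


Test = ⌊4124·25/100⌋ = 1031
Train = 4124 - 1031 = 3093

Train: 3093, Test: 1031


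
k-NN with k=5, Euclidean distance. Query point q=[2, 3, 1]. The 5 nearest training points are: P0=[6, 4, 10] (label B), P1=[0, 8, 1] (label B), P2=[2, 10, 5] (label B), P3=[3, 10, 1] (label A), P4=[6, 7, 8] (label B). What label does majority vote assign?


d(q,P0) = 9.8995  (label B)
d(q,P1) = 5.3852  (label B)
d(q,P2) = 8.0623  (label B)
d(q,P3) = 7.0711  (label A)
d(q,P4) = 9.0  (label B)
Votes: A=1, B=4
Majority → B

B


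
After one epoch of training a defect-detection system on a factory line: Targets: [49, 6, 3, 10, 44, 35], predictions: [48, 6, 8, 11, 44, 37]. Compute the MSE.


Squared errors: (49-48)²=1, (6-6)²=0, (3-8)²=25, (10-11)²=1, (44-44)²=0, (35-37)²=4
Sum = 31
MSE = 31/6 = 31/6

31/6


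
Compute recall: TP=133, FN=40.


Recall = TP/(TP+FN)
= 133/(133+40)
= 133/173 = 76.88%

76.88%


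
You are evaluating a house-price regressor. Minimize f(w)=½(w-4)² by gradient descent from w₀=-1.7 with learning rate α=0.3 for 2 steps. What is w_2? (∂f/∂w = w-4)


step 1: grad = -1.7-4 = -5.7; w = -1.7 - 0.3·(-5.7) = 0.01
step 2: grad = 0.01-4 = -3.99; w = 0.01 - 0.3·(-3.99) = 1.207

1.207


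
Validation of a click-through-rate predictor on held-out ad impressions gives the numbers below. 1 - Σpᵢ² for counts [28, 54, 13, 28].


Probabilities: [28/123, 54/123, 13/123, 28/123] ≈ [0.2276, 0.439, 0.1057, 0.2276]
Σpᵢ² = (784 + 2916 + 169 + 784)/123² = 4653/15129
Gini = 1 - Σpᵢ² = 1 - 4653/15129 = 0.6924

0.6924


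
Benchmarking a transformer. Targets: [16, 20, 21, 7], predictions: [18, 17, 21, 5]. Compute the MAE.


Absolute errors: |16-18|=2, |20-17|=3, |21-21|=0, |7-5|=2
Sum = 7
MAE = 7/4 = 7/4

7/4


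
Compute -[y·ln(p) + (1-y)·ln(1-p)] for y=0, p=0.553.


BCE = -[y·ln(p) + (1-y)·ln(1-p)]
= -0 - 1·ln(1-0.553)
= -ln(0.447) = 0.8052

0.8052


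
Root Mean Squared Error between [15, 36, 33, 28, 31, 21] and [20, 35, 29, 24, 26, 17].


MSE = 99/6 = 16.5
RMSE = √(99/6) = 4.062

4.062


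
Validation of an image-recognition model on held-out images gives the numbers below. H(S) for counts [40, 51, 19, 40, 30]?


Probabilities: [40/180, 51/180, 19/180, 40/180, 30/180] ≈ [0.2222, 0.2833, 0.1056, 0.2222, 0.1667]
H = -((40/180)·log₂(40/180) + (51/180)·log₂(51/180) + (19/180)·log₂(19/180) + (40/180)·log₂(40/180) + (30/180)·log₂(30/180))
  = 2.2532 bits

2.2532 bits


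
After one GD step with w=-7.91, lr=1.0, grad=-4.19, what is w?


w_new = w - α·∇
= -7.91 - 1.0·-4.19
= -7.91 + 4.19
= -3.72

-3.72


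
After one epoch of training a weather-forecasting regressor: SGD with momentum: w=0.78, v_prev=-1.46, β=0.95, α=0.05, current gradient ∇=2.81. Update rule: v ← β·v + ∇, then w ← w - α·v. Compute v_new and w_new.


v_new = 0.95·-1.46 + 2.81 = -1.387 + 2.81 = 1.423
w_new = 0.78 - 0.05·1.423 = 0.78 - 0.07115 = 0.70885

v_new=1.423, w_new=0.70885


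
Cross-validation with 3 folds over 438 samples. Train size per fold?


Fold size = 438/3 = 146
Training per fold = 438 - 146 = 292

292


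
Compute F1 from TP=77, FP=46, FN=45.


Precision = 77/123 = 0.626
Recall = 77/122 = 0.6311
F1 = 2·P·R/(P+R) = 2·TP/(2·TP+FP+FN) = 154/(154+46+45) = 154/245 = 0.6286

0.6286


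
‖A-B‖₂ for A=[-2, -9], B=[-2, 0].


d = √((-2+ 2)² + (-9-0)²)
  = √(0 + 81)
  = √81 = 9.0

9.0


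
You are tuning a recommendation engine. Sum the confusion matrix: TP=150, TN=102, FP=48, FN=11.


Total = TP + TN + FP + FN
= 150 + 102 + 48 + 11
= 311
(Predicted positive: 198, predicted negative: 113)

311


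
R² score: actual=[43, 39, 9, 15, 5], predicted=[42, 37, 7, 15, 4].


ȳ = 22.2
SS_res = Σ(y-ŷ)² = 10
SS_tot = Σ(y-ȳ)² = 1236.8
R² = 1 - SS_res/SS_tot = 1 - 0.0081 = 0.9919

0.9919


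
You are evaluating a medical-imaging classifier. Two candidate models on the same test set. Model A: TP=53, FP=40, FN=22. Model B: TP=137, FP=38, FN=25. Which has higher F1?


Model A: P=53/93=0.5699, R=53/75=0.7067, F1=2PR/(P+R)=2TP/(2TP+FP+FN)=106/168=0.631
Model B: P=137/175=0.7829, R=137/162=0.8457, F1=2PR/(P+R)=2TP/(2TP+FP+FN)=274/337=0.8131
0.631 < 0.8131 → Model B

Model B


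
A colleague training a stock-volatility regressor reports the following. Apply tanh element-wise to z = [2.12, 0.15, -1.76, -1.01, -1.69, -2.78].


tanh(2.12) = 0.9716
tanh(0.15) = 0.1489
tanh(-1.76) = -0.9425
tanh(-1.01) = -0.7658
tanh(-1.69) = -0.9341
tanh(-2.78) = -0.9923
result = [0.9716, 0.1489, -0.9425, -0.7658, -0.9341, -0.9923]

[0.9716, 0.1489, -0.9425, -0.7658, -0.9341, -0.9923]


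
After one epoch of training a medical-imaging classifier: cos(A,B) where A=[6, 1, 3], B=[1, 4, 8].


A·B = 6·1 + 1·4 + 3·8 = 34
‖A‖ = √46 = 6.7823, ‖B‖ = √81 = 9
cos = 34/(√46·√81) = 34/√3726 = 0.557

0.557


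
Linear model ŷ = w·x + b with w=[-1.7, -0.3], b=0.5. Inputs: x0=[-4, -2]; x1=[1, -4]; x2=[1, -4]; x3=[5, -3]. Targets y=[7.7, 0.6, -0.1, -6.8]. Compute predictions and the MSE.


ŷ0 = (-1.7)·(-4) + (-0.3)·(-2) + 0.5 = 7.9
ŷ1 = (-1.7)·(1) + (-0.3)·(-4) + 0.5 = 0.0
ŷ2 = (-1.7)·(1) + (-0.3)·(-4) + 0.5 = 0.0
ŷ3 = (-1.7)·(5) + (-0.3)·(-3) + 0.5 = -7.1
errors² = [0.04, 0.36, 0.01, 0.09]
MSE = 0.5000/4 = 0.125

0.125


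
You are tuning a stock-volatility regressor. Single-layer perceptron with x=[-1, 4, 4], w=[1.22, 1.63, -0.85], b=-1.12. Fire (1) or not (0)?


z = (-1)·(1.22) + (4)·(1.63) + (4)·(-0.85) - 1.12
  = 0.78
step(z) = 1 (z≥0)

1


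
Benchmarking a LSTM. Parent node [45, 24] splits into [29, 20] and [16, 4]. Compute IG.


Parent = [45, 24], H_parent = 0.9321
H_left = 0.9755 (n=49), H_right = 0.7219 (n=20)
H_children = (49/69)·0.9755 + (20/69)·0.7219 = 0.902
IG = 0.9321 - 0.902 = 0.0301

0.0301


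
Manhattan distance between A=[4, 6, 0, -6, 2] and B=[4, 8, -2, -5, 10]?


d = |4-4| + |6-8| + |0+ 2| + |-6+ 5| + |2-10|
  = 0 + 2 + 2 + 1 + 8
  = 13

13


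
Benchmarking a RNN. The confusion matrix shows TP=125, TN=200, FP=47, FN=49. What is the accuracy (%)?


Accuracy = (TP+TN)/(TP+TN+FP+FN)
= (125+200)/(421)
= 325/421 = 77.2%

77.2%


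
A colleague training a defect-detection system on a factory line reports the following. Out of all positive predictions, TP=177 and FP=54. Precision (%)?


Precision = TP/(TP+FP)
= 177/(177+54)
= 177/231 = 76.62%

76.62%


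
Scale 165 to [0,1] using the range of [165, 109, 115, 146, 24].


min=24, max=165
(165-24)/(165-24) = 141/141 = 1.0

1.0


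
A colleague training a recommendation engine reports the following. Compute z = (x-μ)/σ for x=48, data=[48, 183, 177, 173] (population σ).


μ = 145.25, σ = 56.26
z = (48 - 145.25)/56.26 = -1.7286

-1.7286


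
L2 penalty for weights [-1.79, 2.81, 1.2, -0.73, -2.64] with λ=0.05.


‖w‖₂² = (-1.79)² + (2.81)² + (1.2)² + (-0.73)² + (-2.64)²
     = 3.2041 + 7.8961 + 1.44 + 0.5329 + 6.9696
     = 20.0427
λ·‖w‖₂² = 0.05·20.0427 = 1.002135

1.002135


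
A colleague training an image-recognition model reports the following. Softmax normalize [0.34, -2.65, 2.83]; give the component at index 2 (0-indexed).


Exponentials: e^0.34=1.4049, e^-2.65=0.0707, e^2.83=16.9455
Sum = 18.4211
Softmax = [0.0763, 0.0038, 0.9199]
p[2] = 16.9455/18.4211 = 0.9199

0.9199


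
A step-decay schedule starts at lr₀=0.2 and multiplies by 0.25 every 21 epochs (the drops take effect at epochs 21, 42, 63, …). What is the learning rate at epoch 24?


n_drops = ⌊24/21⌋ = 1
lr = 0.2·0.25^1 = 0.2·0.25 = 0.05

0.05


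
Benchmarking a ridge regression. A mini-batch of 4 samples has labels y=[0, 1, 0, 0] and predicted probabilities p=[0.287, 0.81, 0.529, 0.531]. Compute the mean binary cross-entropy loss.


L[0] = -ln(1-0.287) = -ln(0.713) = 0.3383
L[1] = -ln(0.81) = 0.2107
L[2] = -ln(1-0.529) = -ln(0.471) = 0.7529
L[3] = -ln(1-0.531) = -ln(0.469) = 0.7572
mean = (0.3383 + 0.2107 + 0.7529 + 0.7572)/4 = 0.5148

0.5148


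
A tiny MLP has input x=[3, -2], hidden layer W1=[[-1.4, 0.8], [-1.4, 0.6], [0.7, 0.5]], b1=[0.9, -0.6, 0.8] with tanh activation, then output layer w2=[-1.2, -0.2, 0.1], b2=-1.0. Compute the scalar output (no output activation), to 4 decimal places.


z1[0] = (-1.4)·(3) + (0.8)·(-2) + 0.9 = -4.9
z1[1] = (-1.4)·(3) + (0.6)·(-2) - 0.6 = -6.0
z1[2] = (0.7)·(3) + (0.5)·(-2) + 0.8 = 1.9
h = tanh(z1) = [-0.9999, -1.0, 0.9562]
output = (-1.2)·(-0.9999) + (-0.2)·(-1.0) + (0.1)·(0.9562) - 1.0 = 0.4955

0.4955
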